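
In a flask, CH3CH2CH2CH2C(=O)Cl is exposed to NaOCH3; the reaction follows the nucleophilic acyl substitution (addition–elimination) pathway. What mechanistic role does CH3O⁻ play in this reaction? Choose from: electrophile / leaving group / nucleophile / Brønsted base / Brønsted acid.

Step 1: A lone pair on the O of CH3O⁻ attacks the electrophilic acyl carbon; the π(C=O) electrons move onto oxygen, giving a tetrahedral intermediate.
CH3O⁻ donates an electron pair to form a new σ-bond to carbon — it is the nucleophile.

nucleophile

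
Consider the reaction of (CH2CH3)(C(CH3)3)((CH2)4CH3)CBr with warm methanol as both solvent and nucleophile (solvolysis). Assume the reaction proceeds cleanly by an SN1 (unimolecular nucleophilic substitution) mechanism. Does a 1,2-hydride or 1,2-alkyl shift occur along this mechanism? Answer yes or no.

no

The first-formed carbocation is tertiary.
No single 1,2-shift to an adjacent carbon would produce a more-substituted cation than the one already present, so no rearrangement occurs.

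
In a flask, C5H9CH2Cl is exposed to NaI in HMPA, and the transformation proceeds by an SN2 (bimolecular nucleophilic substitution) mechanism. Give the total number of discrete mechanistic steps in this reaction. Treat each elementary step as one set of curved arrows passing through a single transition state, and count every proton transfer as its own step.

1

Step 1: Backside attack by I⁻ on the carbon bearing the chloride: the new C–I bond forms as the C–Cl bond breaks, with Walden inversion at carbon.
Total: 1 elementary step.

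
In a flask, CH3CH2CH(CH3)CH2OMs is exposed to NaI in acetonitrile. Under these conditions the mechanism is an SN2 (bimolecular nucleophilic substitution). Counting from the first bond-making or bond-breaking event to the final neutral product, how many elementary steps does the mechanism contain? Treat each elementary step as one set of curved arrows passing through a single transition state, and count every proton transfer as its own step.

1

Step 1: The iodide nucleophile donates a lone pair from I to the α-carbon in a backside attack; simultaneously the C–O σ-bond breaks and both of its electrons leave with MsO⁻. One concerted step with inversion of configuration.
Total: 1 elementary step.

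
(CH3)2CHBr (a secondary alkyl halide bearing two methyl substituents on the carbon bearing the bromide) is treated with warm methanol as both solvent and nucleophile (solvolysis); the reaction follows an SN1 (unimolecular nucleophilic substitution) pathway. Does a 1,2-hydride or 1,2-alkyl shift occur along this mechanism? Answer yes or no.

no

The first-formed carbocation is secondary.
No single 1,2-shift to an adjacent carbon would produce a more-substituted cation than the one already present, so no rearrangement occurs.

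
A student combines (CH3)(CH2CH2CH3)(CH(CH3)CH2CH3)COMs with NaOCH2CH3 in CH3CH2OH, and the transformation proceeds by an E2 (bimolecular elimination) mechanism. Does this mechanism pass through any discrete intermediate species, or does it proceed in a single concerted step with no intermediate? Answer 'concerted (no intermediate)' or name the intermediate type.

In one step, CH3CH2O⁻ pulls off a β-proton, the C–O bond cleaves, and a C=C double bond forms between the α- and β-carbons (E2, anti elimination).
All bond changes occur in one transition state; no discrete intermediate is formed.

concerted (no intermediate)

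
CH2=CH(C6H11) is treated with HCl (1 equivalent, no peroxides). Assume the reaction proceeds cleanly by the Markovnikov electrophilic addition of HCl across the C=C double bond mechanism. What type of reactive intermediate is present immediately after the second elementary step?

tertiary carbocation

Step 1: Electrophilic addition begins with the π(C=C) electrons forming a bond to the proton of HCl. Following Markovnikov's rule, the resulting cation is secondary. The H–Cl bond breaks heterolytically, releasing Cl⁻.
Step 2: A 1,2-hydride shift from the adjacent cyclohexyl carbon moves the positive charge from the secondary centre to an adjacent carbon, generating a more stable tertiary carbocation.
After step 2 the species present is a tertiary carbocation.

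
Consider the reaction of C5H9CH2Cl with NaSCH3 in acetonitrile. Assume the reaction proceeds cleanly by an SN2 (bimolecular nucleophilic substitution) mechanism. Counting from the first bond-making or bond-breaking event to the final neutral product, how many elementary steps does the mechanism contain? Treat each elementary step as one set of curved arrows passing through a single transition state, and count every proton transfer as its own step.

Step 1: Backside attack by CH3S⁻ on the carbon bearing the chloride: the new C–S bond forms as the C–Cl bond breaks, with Walden inversion at carbon.
Total: 1 elementary step.

1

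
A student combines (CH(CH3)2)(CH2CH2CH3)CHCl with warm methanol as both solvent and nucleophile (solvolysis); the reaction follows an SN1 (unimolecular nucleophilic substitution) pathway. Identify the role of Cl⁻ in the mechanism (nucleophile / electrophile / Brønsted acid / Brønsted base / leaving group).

Step 1: Unassisted departure of Cl⁻ (taking the C–Cl bonding pair) generates a secondary carbocation.
Cl⁻ departs with both electrons of the breaking σ-bond — that is the definition of a leaving group.

leaving group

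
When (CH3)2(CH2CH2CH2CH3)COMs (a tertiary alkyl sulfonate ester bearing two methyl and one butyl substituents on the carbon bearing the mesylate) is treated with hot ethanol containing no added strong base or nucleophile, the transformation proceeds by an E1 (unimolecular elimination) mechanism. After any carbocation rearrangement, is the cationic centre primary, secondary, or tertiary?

Step 1: Rate-determining heterolysis of the C–O bond gives MsO⁻ and a tertiary carbocation.
No single 1,2-shift to an adjacent carbon would give a more-substituted cation, so no rearrangement occurs.

tertiary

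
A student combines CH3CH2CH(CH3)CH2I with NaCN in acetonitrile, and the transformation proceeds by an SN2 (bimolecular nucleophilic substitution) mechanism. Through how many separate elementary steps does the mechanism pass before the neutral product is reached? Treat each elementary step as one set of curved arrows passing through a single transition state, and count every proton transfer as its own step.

1

Step 1: The cyanide nucleophile donates a lone pair from C to the α-carbon in a backside attack; simultaneously the C–I σ-bond breaks and both of its electrons leave with I⁻. One concerted step with inversion of configuration.
Total: 1 elementary step.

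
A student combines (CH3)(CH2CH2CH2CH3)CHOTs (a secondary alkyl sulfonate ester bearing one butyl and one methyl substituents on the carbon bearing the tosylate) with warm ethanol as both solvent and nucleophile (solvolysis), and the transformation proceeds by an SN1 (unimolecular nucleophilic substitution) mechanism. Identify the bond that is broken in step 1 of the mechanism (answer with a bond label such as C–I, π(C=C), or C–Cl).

Step 1: Rate-determining heterolysis of the C–O bond gives TsO⁻ and a secondary carbocation.
The bond broken in this step is the C–O bond.

C–O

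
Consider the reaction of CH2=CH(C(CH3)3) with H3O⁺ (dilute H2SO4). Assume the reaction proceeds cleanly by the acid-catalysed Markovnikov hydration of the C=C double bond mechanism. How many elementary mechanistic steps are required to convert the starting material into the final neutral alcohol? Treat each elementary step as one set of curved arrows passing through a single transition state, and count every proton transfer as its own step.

Step 1: The π electrons of the C=C bond attack a proton of H3O⁺; Markovnikov addition places the new C–H on the less-substituted alkene carbon, so the positive charge ends up on the more-substituted carbon — a secondary carbocation. H2O is released.
Step 2: Carbocation rearrangement: a 1,2-methyl shift from the adjacent tert-butyl carbon converts the initially-formed secondary cation into the more stable tertiary cation.
Step 3: Water acts as the nucleophile: an oxygen lone pair bonds to the cationic carbon, giving an oxonium-ion intermediate.
Step 4: H2O removes a proton from the oxonium oxygen, regenerating H3O⁺ and giving the neutral alcohol.
Total: 4 elementary steps.

4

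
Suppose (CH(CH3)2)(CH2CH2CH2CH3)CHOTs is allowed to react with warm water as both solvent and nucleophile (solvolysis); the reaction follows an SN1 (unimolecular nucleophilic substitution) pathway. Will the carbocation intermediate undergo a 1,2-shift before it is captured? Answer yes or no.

yes

The first-formed carbocation is secondary.
The adjacent isopropyl carbon already bears 2 other carbon substituents and has a hydrogen to migrate; after a 1,2-hydride shift from that carbon the positive charge sits on a tertiary centre.
Tertiary is more stable than secondary, so the shift occurs.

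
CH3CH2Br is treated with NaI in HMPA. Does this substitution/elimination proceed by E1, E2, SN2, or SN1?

Conditions: a primary substrate with a strong nucleophile in the polar aprotic solvent HMPA.
These conditions are the textbook signature of the SN2 pathway.
An unhindered substrate with a strong nucleophile in a polar aprotic solvent favours one-step backside displacement.

SN2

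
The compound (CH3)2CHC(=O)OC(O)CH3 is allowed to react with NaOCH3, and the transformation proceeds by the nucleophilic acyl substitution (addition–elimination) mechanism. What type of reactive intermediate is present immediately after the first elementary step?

tetrahedral intermediate

Step 1: Nucleophilic addition of CH3O⁻ to the acyl carbon breaks the π(C=O) bond and yields a tetrahedral, anionic intermediate.
After step 1 the species present is a tetrahedral intermediate.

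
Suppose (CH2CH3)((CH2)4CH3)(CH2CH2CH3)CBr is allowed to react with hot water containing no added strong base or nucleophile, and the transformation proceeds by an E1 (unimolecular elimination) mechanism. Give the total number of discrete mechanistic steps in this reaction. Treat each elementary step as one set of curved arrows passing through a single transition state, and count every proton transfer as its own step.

2

Step 1: Unassisted departure of Br⁻ (taking the C–Br bonding pair) generates a tertiary carbocation.
(No 1,2-shift: no single shift to an adjacent carbon would give a more stable cation.)
Step 2: A weak base (a water molecule from the solvent) removes a proton from a carbon adjacent to the cationic centre; the electrons of that C–H bond become the new π(C=C) bond, giving the alkene.
Total: 2 elementary steps.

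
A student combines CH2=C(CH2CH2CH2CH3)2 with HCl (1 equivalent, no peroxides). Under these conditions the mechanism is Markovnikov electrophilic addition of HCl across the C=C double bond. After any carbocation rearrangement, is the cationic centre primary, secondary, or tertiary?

tertiary

Step 1: Electrophilic addition begins with the π(C=C) electrons forming a bond to the proton of HCl. Following Markovnikov's rule, the resulting cation is tertiary. The H–Cl bond breaks heterolytically, releasing Cl⁻.
No single 1,2-shift to an adjacent carbon would give a more-substituted cation, so no rearrangement occurs.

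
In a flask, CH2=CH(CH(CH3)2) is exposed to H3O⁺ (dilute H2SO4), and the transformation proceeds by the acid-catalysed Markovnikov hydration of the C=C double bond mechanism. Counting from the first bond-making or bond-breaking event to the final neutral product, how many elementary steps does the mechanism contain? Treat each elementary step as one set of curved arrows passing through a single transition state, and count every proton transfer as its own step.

Step 1: Protonation of the alkene by H3O⁺: the π bond acts as the nucleophile and picks up H⁺, giving the more stable (Markovnikov) secondary carbocation. H2O is released.
Step 2: A hydride (H with its bonding pair) migrates from the adjacent isopropyl carbon to the cationic centre — a 1,2-hydride shift — upgrading the secondary cation to a tertiary one.
Step 3: A lone pair on the oxygen of H2O attacks the carbocation, forming a C–O bond and an oxonium ion (a protonated alcohol).
Step 4: Deprotonation of the oxonium ion by a water molecule delivers the neutral alcohol and regenerates the acid catalyst.
Total: 4 elementary steps.

4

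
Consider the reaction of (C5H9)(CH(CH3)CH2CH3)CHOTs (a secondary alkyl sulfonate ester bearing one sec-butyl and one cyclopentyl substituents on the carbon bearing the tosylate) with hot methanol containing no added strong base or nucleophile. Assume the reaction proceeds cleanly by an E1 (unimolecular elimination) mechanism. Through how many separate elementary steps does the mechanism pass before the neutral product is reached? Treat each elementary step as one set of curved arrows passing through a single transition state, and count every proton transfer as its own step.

3

Step 1: Rate-determining heterolysis of the C–O bond gives TsO⁻ and a secondary carbocation.
Step 2: Carbocation rearrangement: a 1,2-hydride shift from the adjacent sec-butyl carbon converts the initially-formed secondary cation into the more stable tertiary cation.
Step 3: A weak base (a methanol molecule from the solvent) removes a proton from a carbon adjacent to the cationic centre; the electrons of that C–H bond become the new π(C=C) bond, giving the alkene.
Total: 3 elementary steps.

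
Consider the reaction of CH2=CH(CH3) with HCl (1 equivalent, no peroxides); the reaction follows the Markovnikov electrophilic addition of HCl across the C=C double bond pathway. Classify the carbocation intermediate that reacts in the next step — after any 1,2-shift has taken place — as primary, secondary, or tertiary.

Step 1: The π electrons of the C=C bond attack a proton of HCl; Markovnikov addition places the new C–H on the less-substituted alkene carbon, so the positive charge ends up on the more-substituted carbon — a secondary carbocation. The H–Cl bond breaks heterolytically, releasing Cl⁻.
No single 1,2-shift to an adjacent carbon would give a more-substituted cation, so no rearrangement occurs.

secondary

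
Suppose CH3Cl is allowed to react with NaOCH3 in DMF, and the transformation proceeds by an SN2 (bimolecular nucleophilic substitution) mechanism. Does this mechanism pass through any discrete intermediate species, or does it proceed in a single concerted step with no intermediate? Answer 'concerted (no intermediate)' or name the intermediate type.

concerted (no intermediate)

Backside attack by CH3O⁻ on the carbon bearing the chloride: the new C–O bond forms as the C–Cl bond breaks, with Walden inversion at carbon.
All bond changes occur in one transition state; no discrete intermediate is formed.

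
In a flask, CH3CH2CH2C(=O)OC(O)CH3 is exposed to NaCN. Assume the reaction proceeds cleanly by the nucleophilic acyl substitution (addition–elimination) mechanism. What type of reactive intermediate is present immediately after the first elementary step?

tetrahedral intermediate

Step 1: A lone pair on the C of CN⁻ attacks the electrophilic acyl carbon; the π(C=O) electrons move onto oxygen, giving a tetrahedral intermediate.
After step 1 the species present is a tetrahedral intermediate.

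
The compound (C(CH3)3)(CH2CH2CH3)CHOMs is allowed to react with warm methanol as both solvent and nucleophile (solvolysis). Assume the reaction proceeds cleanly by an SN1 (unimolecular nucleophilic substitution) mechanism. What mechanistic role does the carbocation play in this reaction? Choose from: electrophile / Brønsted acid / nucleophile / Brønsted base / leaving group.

Step 3: CH3OH donates an oxygen lone pair into the empty p orbital of the cation, giving a protonated ether (an oxonium ion).
The carbocation accepts an electron pair into an empty or π* orbital — it is the electrophile.

electrophile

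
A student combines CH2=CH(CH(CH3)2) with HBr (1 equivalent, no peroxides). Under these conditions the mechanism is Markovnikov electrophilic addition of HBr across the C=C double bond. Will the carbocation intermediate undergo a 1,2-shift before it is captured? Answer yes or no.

yes

The first-formed carbocation is secondary.
The adjacent isopropyl carbon already bears 2 other carbon substituents and has a hydrogen to migrate; after a 1,2-hydride shift from that carbon the positive charge sits on a tertiary centre.
Tertiary is more stable than secondary, so the shift occurs.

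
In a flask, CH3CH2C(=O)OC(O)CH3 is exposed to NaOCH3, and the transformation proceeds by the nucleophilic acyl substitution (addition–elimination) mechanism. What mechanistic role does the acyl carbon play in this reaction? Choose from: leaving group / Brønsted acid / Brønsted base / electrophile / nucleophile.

Step 1: A lone pair on the O of CH3O⁻ attacks the electrophilic acyl carbon; the π(C=O) electrons move onto oxygen, giving a tetrahedral intermediate.
The acyl carbon accepts an electron pair into an empty or π* orbital — it is the electrophile.

electrophile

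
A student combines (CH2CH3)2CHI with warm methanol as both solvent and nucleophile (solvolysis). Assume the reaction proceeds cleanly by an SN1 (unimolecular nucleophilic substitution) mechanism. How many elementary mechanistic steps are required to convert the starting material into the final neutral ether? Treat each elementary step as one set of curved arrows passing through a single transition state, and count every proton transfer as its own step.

3

Step 1: Ionisation: the C–I σ-bond cleaves heterolytically; both bonding electrons depart with I⁻, leaving a secondary carbocation at the α-carbon.
(No 1,2-shift: no single shift to an adjacent carbon would give a more stable cation.)
Step 2: A lone pair on the oxygen of CH3OH attacks the carbocation, forming a new C–O σ-bond and an oxonium ion.
Step 3: Proton transfer from the O–H of the oxonium ion to a solvent molecule delivers the neutral ether.
Total: 3 elementary steps.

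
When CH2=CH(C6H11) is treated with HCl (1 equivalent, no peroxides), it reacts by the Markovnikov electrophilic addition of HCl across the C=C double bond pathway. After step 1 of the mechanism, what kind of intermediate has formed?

secondary carbocation

Step 1: Electrophilic addition begins with the π(C=C) electrons forming a bond to the proton of HCl. Following Markovnikov's rule, the resulting cation is secondary. The H–Cl bond breaks heterolytically, releasing Cl⁻.
After step 1 the species present is a secondary carbocation.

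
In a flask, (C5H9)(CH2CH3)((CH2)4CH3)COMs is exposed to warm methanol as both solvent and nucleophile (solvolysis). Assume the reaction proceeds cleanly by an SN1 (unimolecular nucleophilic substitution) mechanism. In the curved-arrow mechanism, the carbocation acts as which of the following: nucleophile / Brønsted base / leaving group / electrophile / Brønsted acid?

Step 2: Nucleophilic capture: the oxygen of CH3OH bonds to the cationic carbon, producing an oxonium-ion intermediate.
The carbocation accepts an electron pair into an empty or π* orbital — it is the electrophile.

electrophile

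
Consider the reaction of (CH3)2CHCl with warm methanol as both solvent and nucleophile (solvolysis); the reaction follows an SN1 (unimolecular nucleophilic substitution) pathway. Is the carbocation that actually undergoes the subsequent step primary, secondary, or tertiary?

Step 1: The C–Cl bond breaks with both electrons going to the chloride; Cl⁻ leaves and a secondary carbocation remains.
No single 1,2-shift to an adjacent carbon would give a more-substituted cation, so no rearrangement occurs.

secondary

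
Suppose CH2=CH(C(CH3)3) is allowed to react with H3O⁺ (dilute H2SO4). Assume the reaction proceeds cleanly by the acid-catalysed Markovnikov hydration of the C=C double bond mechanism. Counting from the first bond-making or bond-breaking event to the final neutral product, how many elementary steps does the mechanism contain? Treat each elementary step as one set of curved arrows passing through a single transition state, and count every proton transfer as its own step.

Step 1: The π electrons of the C=C bond attack a proton of H3O⁺; Markovnikov addition places the new C–H on the less-substituted alkene carbon, so the positive charge ends up on the more-substituted carbon — a secondary carbocation. H2O is released.
Step 2: Carbocation rearrangement: a 1,2-methyl shift from the adjacent tert-butyl carbon converts the initially-formed secondary cation into the more stable tertiary cation.
Step 3: A lone pair on the oxygen of H2O attacks the carbocation, forming a C–O bond and an oxonium ion (a protonated alcohol).
Step 4: Deprotonation of the oxonium ion by a water molecule delivers the neutral alcohol and regenerates the acid catalyst.
Total: 4 elementary steps.

4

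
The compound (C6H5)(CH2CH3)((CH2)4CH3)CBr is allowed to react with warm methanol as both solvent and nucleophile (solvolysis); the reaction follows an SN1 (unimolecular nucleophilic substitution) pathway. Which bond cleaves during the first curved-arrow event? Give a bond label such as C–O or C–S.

Step 1: Ionisation: the C–Br σ-bond cleaves heterolytically; both bonding electrons depart with Br⁻, leaving a tertiary carbocation at the α-carbon.
The bond broken in this step is the C–Br bond.

C–Br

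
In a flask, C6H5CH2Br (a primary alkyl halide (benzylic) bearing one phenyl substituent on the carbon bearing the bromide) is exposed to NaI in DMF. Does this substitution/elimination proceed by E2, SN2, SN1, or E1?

Conditions: a primary substrate with a strong nucleophile in the polar aprotic solvent DMF.
These conditions are the textbook signature of the SN2 pathway.
An unhindered substrate with a strong nucleophile in a polar aprotic solvent favours one-step backside displacement.

SN2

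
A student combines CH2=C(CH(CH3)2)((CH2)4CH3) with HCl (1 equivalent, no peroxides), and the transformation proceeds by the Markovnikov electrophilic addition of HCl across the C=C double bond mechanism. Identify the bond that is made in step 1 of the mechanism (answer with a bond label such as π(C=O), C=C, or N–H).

C–H

Step 1: Protonation of the alkene by HCl: the π bond acts as the nucleophile and picks up H⁺, giving the more stable (Markovnikov) tertiary carbocation. The H–Cl bond breaks heterolytically, releasing Cl⁻.
The bond formed in this step is the C–H bond.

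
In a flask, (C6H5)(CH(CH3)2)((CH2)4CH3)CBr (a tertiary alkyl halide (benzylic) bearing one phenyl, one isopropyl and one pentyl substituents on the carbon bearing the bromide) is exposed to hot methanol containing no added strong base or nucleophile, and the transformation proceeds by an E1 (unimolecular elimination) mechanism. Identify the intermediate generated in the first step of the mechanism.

Step 1: Unassisted departure of Br⁻ (taking the C–Br bonding pair) generates a tertiary carbocation.
After step 1 the species present is a tertiary carbocation.

tertiary carbocation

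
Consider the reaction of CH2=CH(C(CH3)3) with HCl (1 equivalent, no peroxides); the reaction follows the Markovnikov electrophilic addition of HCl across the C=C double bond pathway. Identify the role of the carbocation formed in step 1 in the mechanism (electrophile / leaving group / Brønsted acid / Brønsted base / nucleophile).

Step 3: The Cl⁻ anion donates a lone pair to the carbocation, forming the new C–Cl σ-bond and giving the neutral alkyl halide.
The carbocation formed in step 1 accepts an electron pair into an empty or π* orbital — it is the electrophile.

electrophile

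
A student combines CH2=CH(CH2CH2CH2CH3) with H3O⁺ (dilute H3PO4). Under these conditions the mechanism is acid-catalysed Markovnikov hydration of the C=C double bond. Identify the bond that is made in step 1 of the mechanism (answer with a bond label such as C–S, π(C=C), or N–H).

Step 1: Electrophilic addition begins with the π(C=C) electrons forming a bond to the proton of H3O⁺. Following Markovnikov's rule, the resulting cation is secondary. H2O is released.
The bond formed in this step is the C–H bond.

C–H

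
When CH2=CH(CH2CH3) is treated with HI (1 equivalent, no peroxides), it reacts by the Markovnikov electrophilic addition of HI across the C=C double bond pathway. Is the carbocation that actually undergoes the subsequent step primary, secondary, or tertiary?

secondary

Step 1: The π electrons of the C=C bond attack a proton of HI; Markovnikov addition places the new C–H on the less-substituted alkene carbon, so the positive charge ends up on the more-substituted carbon — a secondary carbocation. The H–I bond breaks heterolytically, releasing I⁻.
No single 1,2-shift to an adjacent carbon would give a more-substituted cation, so no rearrangement occurs.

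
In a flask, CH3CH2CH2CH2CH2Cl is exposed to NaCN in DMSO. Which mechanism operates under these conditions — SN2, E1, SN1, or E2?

SN2

Conditions: a primary substrate with a strong nucleophile in the polar aprotic solvent DMSO.
These conditions are the textbook signature of the SN2 pathway.
An unhindered substrate with a strong nucleophile in a polar aprotic solvent favours one-step backside displacement.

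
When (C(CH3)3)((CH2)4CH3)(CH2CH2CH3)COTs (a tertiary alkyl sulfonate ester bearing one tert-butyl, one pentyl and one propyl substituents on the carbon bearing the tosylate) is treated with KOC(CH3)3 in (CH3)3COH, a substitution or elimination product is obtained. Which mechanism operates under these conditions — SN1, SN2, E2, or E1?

E2

Conditions: a strong/bulky base with a tertiary substrate bearing a β-hydrogen.
These conditions are the textbook signature of the E2 pathway.
A strong (often hindered) base removes a β-H in concert with loss of the leaving group — bimolecular elimination.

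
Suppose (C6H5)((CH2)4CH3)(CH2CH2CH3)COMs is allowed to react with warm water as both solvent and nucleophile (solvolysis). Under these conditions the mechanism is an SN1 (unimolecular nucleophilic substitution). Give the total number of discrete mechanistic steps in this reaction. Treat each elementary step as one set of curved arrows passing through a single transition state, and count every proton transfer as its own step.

3

Step 1: Unassisted departure of MsO⁻ (taking the C–O bonding pair) generates a tertiary carbocation.
(No 1,2-shift: no single shift to an adjacent carbon would give a more stable cation.)
Step 2: Nucleophilic capture: the oxygen of H2O bonds to the cationic carbon, producing an oxonium-ion intermediate.
Step 3: Proton transfer from the O–H of the oxonium ion to a solvent molecule delivers the neutral alcohol.
Total: 3 elementary steps.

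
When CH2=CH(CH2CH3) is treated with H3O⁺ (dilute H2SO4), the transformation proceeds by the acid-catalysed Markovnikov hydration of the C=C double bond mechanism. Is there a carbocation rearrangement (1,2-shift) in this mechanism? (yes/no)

no

The first-formed carbocation is secondary.
No single 1,2-shift to an adjacent carbon would produce a more-substituted cation than the one already present, so no rearrangement occurs.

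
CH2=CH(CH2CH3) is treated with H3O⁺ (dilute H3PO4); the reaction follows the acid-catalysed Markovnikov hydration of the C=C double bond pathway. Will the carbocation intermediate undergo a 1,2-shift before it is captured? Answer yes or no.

no

The first-formed carbocation is secondary.
No single 1,2-shift to an adjacent carbon would produce a more-substituted cation than the one already present, so no rearrangement occurs.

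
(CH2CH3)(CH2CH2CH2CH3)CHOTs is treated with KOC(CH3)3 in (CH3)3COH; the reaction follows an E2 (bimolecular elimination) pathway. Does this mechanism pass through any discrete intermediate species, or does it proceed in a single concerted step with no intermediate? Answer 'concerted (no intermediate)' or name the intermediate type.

concerted (no intermediate)

In one step, (CH3)3CO⁻ pulls off a β-proton, the C–O bond cleaves, and a C=C double bond forms between the α- and β-carbons (E2, anti elimination).
All bond changes occur in one transition state; no discrete intermediate is formed.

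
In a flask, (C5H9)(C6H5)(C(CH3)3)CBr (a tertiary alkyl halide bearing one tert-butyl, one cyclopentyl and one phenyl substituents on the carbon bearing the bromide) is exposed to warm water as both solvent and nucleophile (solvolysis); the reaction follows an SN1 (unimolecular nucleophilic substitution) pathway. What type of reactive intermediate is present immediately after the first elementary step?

Step 1: The C–Br bond breaks with both electrons going to the bromide; Br⁻ leaves and a tertiary carbocation remains.
After step 1 the species present is a tertiary carbocation.

tertiary carbocation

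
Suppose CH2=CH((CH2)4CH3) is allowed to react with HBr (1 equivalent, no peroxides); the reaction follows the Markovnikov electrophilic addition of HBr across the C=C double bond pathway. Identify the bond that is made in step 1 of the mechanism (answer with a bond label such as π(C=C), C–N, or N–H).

Step 1: Electrophilic addition begins with the π(C=C) electrons forming a bond to the proton of HBr. Following Markovnikov's rule, the resulting cation is secondary. The H–Br bond breaks heterolytically, releasing Br⁻.
The bond formed in this step is the C–H bond.

C–H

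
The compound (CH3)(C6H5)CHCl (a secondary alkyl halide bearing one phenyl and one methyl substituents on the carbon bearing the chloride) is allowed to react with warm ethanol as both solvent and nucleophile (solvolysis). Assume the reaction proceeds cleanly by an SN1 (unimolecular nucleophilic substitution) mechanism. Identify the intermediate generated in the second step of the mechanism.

oxonium ion

Step 1: Unassisted departure of Cl⁻ (taking the C–Cl bonding pair) generates a secondary carbocation.
Step 2: A lone pair on the oxygen of CH3CH2OH attacks the carbocation, forming a new C–O σ-bond and an oxonium ion.
After step 2 the species present is an oxonium ion.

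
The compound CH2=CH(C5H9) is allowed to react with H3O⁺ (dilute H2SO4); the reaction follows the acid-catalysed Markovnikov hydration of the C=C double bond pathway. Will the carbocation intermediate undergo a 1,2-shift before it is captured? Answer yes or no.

The first-formed carbocation is secondary.
The adjacent cyclopentyl carbon already bears 2 other carbon substituents and has a hydrogen to migrate; after a 1,2-hydride shift from that carbon the positive charge sits on a tertiary centre.
Tertiary is more stable than secondary, so the shift occurs.

yes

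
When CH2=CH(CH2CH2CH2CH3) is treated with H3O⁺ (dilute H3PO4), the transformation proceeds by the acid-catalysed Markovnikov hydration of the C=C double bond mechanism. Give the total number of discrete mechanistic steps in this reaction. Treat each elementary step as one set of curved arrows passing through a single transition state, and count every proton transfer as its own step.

3

Step 1: The π electrons of the C=C bond attack a proton of H3O⁺; Markovnikov addition places the new C–H on the less-substituted alkene carbon, so the positive charge ends up on the more-substituted carbon — a secondary carbocation. H2O is released.
(No 1,2-shift: no single shift to an adjacent carbon would give a more stable cation.)
Step 2: Water acts as the nucleophile: an oxygen lone pair bonds to the cationic carbon, giving an oxonium-ion intermediate.
Step 3: Deprotonation of the oxonium ion by a water molecule delivers the neutral alcohol and regenerates the acid catalyst.
Total: 3 elementary steps.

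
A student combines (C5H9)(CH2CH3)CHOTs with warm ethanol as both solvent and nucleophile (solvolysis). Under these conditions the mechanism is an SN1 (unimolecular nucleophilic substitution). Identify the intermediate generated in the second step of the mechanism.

tertiary carbocation

Step 1: Rate-determining heterolysis of the C–O bond gives TsO⁻ and a secondary carbocation.
Step 2: A 1,2-hydride shift from the adjacent cyclopentyl carbon moves the positive charge from the secondary centre to an adjacent carbon, generating a more stable tertiary carbocation.
After step 2 the species present is a tertiary carbocation.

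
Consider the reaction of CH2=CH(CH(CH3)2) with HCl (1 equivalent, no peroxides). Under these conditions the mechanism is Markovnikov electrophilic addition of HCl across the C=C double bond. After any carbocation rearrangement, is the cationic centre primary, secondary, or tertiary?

tertiary

Step 1: Electrophilic addition begins with the π(C=C) electrons forming a bond to the proton of HCl. Following Markovnikov's rule, the resulting cation is secondary. The H–Cl bond breaks heterolytically, releasing Cl⁻.
Step 2: A 1,2-hydride shift from the adjacent isopropyl carbon moves the positive charge from the secondary centre to an adjacent carbon, generating a more stable tertiary carbocation.
The cation rearranges from secondary to tertiary via a 1,2-hydride shift from the adjacent isopropyl carbon; the tertiary cation is what reacts next.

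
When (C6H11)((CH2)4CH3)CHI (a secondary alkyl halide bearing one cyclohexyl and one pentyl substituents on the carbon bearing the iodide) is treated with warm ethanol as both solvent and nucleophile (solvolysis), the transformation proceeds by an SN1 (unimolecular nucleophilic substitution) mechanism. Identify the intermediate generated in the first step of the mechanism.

Step 1: Unassisted departure of I⁻ (taking the C–I bonding pair) generates a secondary carbocation.
After step 1 the species present is a secondary carbocation.

secondary carbocation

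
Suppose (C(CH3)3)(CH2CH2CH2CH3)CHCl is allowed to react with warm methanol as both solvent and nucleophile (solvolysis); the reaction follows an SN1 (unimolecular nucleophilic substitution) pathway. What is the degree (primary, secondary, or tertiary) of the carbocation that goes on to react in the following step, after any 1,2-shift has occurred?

tertiary

Step 1: Ionisation: the C–Cl σ-bond cleaves heterolytically; both bonding electrons depart with Cl⁻, leaving a secondary carbocation at the α-carbon.
Step 2: A 1,2-methyl shift from the adjacent tert-butyl carbon moves the positive charge from the secondary centre to an adjacent carbon, generating a more stable tertiary carbocation.
The cation rearranges from secondary to tertiary via a 1,2-methyl shift from the adjacent tert-butyl carbon; the tertiary cation is what reacts next.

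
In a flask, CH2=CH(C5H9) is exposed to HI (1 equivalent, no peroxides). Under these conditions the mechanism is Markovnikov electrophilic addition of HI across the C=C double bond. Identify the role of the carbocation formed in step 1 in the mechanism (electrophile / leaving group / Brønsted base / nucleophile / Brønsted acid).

Step 3: Nucleophilic attack by I⁻ on the carbocation completes the addition, giving R–I.
The carbocation formed in step 1 accepts an electron pair into an empty or π* orbital — it is the electrophile.

electrophile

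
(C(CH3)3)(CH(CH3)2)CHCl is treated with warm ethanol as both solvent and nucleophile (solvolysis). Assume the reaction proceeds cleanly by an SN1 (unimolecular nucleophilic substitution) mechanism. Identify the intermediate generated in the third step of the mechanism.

oxonium ion

Step 1: Rate-determining heterolysis of the C–Cl bond gives Cl⁻ and a secondary carbocation.
Step 2: A hydride (H with its bonding pair) migrates from the adjacent isopropyl carbon to the cationic centre — a 1,2-hydride shift — upgrading the secondary cation to a tertiary one.
Step 3: A lone pair on the oxygen of CH3CH2OH attacks the carbocation, forming a new C–O σ-bond and an oxonium ion.
After step 3 the species present is an oxonium ion.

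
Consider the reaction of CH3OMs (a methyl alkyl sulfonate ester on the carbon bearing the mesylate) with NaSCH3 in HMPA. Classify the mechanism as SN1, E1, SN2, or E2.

SN2

Conditions: a methyl substrate with a strong nucleophile in the polar aprotic solvent HMPA.
These conditions are the textbook signature of the SN2 pathway.
An unhindered substrate with a strong nucleophile in a polar aprotic solvent favours one-step backside displacement.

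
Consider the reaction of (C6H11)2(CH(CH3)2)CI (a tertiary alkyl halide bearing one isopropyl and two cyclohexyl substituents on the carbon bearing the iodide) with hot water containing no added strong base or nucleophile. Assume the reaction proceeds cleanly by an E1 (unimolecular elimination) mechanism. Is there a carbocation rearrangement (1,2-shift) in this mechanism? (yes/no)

no

The first-formed carbocation is tertiary.
No single 1,2-shift to an adjacent carbon would produce a more-substituted cation than the one already present, so no rearrangement occurs.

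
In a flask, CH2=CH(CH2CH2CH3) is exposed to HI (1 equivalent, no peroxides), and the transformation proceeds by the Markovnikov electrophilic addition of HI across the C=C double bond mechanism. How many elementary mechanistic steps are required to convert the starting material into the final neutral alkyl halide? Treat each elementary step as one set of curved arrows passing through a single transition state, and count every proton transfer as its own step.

2

Step 1: Protonation of the alkene by HI: the π bond acts as the nucleophile and picks up H⁺, giving the more stable (Markovnikov) secondary carbocation. The H–I bond breaks heterolytically, releasing I⁻.
(No 1,2-shift: no single shift to an adjacent carbon would give a more stable cation.)
Step 2: The I⁻ anion donates a lone pair to the carbocation, forming the new C–I σ-bond and giving the neutral alkyl halide.
Total: 2 elementary steps.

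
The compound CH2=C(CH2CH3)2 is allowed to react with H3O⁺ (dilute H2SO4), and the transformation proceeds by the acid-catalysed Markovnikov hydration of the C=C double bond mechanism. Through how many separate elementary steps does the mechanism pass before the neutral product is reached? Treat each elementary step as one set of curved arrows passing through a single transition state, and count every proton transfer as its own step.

3

Step 1: The π electrons of the C=C bond attack a proton of H3O⁺; Markovnikov addition places the new C–H on the less-substituted alkene carbon, so the positive charge ends up on the more-substituted carbon — a tertiary carbocation. H2O is released.
(No 1,2-shift: no single shift to an adjacent carbon would give a more stable cation.)
Step 2: Water acts as the nucleophile: an oxygen lone pair bonds to the cationic carbon, giving an oxonium-ion intermediate.
Step 3: Deprotonation of the oxonium ion by a water molecule delivers the neutral alcohol and regenerates the acid catalyst.
Total: 3 elementary steps.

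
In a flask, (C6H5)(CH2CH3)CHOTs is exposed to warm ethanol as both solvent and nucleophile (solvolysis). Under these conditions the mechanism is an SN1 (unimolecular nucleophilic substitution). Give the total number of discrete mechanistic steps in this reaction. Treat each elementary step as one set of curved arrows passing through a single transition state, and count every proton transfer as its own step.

3

Step 1: The C–O bond breaks with both electrons going to the tosylate; TsO⁻ leaves and a secondary carbocation remains.
(No 1,2-shift: no single shift to an adjacent carbon would give a more stable cation.)
Step 2: A lone pair on the oxygen of CH3CH2OH attacks the carbocation, forming a new C–O σ-bond and an oxonium ion.
Step 3: Deprotonation of the oxonium oxygen by solvent ethanol yields the neutral ether.
Total: 3 elementary steps.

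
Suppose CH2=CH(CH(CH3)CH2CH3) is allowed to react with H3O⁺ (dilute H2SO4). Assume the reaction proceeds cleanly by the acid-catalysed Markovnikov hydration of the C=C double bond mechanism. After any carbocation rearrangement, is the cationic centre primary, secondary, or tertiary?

tertiary

Step 1: Electrophilic addition begins with the π(C=C) electrons forming a bond to the proton of H3O⁺. Following Markovnikov's rule, the resulting cation is secondary. H2O is released.
Step 2: A hydride (H with its bonding pair) migrates from the adjacent sec-butyl carbon to the cationic centre — a 1,2-hydride shift — upgrading the secondary cation to a tertiary one.
The cation rearranges from secondary to tertiary via a 1,2-hydride shift from the adjacent sec-butyl carbon; the tertiary cation is what reacts next.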